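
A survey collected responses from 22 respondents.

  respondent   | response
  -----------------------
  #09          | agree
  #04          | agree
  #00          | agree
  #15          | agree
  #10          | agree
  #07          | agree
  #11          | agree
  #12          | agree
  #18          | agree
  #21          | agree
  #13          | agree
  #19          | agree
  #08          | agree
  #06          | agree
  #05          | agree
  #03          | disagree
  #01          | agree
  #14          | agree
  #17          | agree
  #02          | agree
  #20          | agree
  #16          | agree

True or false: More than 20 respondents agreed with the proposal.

'More than 20 respondents agreed with the proposal' holds iff |A ∩ B| > 20.
|A| = 22, |A ∩ B| = 21, |A ∖ B| = 1.
|A ∩ B| = 21, so the statement is true.

True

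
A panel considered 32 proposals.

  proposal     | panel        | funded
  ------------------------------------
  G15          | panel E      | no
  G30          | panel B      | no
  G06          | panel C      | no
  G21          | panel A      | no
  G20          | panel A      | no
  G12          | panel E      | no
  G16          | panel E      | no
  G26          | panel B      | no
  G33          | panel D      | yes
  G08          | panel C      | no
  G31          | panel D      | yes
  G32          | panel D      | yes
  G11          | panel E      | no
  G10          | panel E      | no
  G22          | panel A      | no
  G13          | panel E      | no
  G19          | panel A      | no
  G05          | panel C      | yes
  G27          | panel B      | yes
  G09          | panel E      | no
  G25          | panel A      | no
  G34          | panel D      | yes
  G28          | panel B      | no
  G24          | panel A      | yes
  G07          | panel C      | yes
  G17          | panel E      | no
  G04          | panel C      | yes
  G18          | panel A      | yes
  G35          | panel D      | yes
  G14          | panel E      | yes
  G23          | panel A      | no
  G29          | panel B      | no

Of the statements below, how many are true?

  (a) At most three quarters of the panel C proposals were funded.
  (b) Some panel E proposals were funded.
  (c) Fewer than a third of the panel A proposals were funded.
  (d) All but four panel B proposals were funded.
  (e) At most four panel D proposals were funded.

(a) panel C: |A| = 5, |A ∩ B| = 3; needs |A ∩ B| / |A| ≤ 3/4 — true.
(b) panel E: |A| = 9, |A ∩ B| = 1; needs A ∩ B ≠ ∅ (|A ∩ B| ≥ 1) — true.
(c) panel A: |A| = 8, |A ∩ B| = 2; needs |A ∩ B| / |A| < 1/3 — true.
(d) panel B: |A| = 5, |A ∩ B| = 1; needs |A ∖ B| = 4 — true.
(e) panel D: |A| = 5, |A ∩ B| = 5; needs |A ∩ B| ≤ 4 — false.

4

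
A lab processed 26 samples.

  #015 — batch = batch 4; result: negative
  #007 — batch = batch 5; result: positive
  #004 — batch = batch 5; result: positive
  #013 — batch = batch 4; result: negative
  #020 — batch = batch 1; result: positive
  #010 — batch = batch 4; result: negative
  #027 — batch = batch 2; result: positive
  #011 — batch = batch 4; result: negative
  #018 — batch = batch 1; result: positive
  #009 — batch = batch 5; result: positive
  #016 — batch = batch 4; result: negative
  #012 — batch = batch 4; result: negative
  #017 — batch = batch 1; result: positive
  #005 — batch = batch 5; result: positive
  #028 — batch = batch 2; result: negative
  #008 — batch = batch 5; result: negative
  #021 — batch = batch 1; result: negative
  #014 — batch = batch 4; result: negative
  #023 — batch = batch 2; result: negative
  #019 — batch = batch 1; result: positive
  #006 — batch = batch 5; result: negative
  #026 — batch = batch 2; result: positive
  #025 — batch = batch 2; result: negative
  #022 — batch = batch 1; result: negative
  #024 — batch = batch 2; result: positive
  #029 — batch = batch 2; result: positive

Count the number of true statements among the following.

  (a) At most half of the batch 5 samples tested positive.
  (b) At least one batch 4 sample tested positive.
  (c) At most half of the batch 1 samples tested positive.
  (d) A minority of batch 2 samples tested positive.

0

(a) batch 5: |A| = 6, |A ∩ B| = 4; needs |A ∩ B| ≤ |A ∖ B| — false.
(b) batch 4: |A| = 7, |A ∩ B| = 0; needs A ∩ B ≠ ∅ (|A ∩ B| ≥ 1) — false.
(c) batch 1: |A| = 6, |A ∩ B| = 4; needs |A ∩ B| ≤ |A ∖ B| — false.
(d) batch 2: |A| = 7, |A ∩ B| = 4; needs |A ∩ B| < |A ∖ B| — false.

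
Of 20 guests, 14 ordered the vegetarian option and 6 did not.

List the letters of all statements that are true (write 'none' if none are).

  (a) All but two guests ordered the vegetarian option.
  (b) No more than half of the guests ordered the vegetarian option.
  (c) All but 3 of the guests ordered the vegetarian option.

|A| = 20, |A ∩ B| = 14, |A ∖ B| = 6.
(a) |A ∖ B| = 2: fails.
(b) |A ∩ B| ≤ |A ∖ B|: fails.
(c) |A ∖ B| = 3: fails.

none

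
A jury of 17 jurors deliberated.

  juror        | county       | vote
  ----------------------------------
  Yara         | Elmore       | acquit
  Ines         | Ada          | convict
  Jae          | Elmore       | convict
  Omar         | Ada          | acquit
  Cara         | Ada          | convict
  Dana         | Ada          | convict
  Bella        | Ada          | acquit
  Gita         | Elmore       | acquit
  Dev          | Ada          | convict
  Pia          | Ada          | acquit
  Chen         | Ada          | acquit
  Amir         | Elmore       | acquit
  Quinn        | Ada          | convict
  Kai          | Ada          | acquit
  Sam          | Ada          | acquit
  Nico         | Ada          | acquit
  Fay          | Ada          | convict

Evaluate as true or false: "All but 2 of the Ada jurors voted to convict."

Truth condition: |A ∖ B| = 2.
A (the restrictor) = {Ines, Omar, Cara, Dana, Bella, Dev, Pia, Chen, Quinn, Kai, Sam, Nico, Fay}, |A| = 13.
A ∖ B = {Omar, Bella, Pia, Chen, Kai, Sam, Nico}, so |A ∖ B| = 7.
|A ∖ B| = 7, so the statement is false.

False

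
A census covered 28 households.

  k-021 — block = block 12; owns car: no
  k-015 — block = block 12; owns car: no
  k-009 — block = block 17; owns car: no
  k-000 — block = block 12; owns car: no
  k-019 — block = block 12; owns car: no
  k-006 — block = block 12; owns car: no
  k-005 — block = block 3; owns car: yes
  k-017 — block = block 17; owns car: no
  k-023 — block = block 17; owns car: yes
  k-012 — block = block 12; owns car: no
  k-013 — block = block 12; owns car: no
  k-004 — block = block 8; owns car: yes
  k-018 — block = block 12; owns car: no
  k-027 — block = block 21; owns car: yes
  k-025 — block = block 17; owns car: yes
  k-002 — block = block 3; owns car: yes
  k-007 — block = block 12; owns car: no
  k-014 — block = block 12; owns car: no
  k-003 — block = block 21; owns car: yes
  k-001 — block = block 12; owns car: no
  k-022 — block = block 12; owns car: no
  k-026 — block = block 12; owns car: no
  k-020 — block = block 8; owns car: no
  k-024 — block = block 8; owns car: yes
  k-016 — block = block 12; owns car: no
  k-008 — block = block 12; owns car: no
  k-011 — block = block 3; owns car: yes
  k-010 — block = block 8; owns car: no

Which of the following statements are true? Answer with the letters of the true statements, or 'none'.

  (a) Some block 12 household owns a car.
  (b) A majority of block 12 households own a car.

none

|A| = 15, |A ∩ B| = 0, |A ∖ B| = 15.
(a) A ∩ B ≠ ∅ (|A ∩ B| ≥ 1): fails.
(b) |A ∩ B| > |A ∖ B|: fails.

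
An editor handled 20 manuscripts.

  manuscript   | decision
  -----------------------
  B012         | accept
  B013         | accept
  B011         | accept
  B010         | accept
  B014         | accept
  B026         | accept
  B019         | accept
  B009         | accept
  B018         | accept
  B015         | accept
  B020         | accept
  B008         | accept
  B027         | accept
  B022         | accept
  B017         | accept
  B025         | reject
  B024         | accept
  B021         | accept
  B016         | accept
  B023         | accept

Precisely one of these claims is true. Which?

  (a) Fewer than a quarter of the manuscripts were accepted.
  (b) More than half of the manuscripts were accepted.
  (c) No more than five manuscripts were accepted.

|A| = 20, |A ∩ B| = 19, |A ∖ B| = 1.
(a) requires |A ∩ B| / |A| < 1/4: false.
(b) requires |A ∩ B| > |A ∖ B|: true.
(c) requires |A ∩ B| ≤ 5: false.

(b)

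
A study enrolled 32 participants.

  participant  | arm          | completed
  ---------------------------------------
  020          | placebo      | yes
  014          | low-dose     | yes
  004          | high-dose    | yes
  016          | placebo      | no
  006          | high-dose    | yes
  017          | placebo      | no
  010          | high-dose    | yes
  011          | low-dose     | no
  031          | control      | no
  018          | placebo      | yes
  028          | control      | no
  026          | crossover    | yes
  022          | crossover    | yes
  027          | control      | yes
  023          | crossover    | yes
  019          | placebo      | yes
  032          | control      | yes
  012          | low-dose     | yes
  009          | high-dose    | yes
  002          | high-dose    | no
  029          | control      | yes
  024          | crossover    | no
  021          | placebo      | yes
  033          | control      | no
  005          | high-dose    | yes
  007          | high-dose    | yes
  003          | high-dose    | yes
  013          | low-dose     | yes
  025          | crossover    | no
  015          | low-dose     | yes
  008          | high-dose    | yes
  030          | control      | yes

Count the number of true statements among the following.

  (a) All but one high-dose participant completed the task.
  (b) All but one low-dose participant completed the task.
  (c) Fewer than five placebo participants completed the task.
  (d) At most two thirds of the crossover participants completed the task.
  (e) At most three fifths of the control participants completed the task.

5

(a) high-dose: |A| = 9, |A ∩ B| = 8; needs |A ∖ B| = 1 — true.
(b) low-dose: |A| = 5, |A ∩ B| = 4; needs |A ∖ B| = 1 — true.
(c) placebo: |A| = 6, |A ∩ B| = 4; needs |A ∩ B| < 5 — true.
(d) crossover: |A| = 5, |A ∩ B| = 3; needs |A ∩ B| / |A| ≤ 2/3 — true.
(e) control: |A| = 7, |A ∩ B| = 4; needs |A ∩ B| / |A| ≤ 3/5 — true.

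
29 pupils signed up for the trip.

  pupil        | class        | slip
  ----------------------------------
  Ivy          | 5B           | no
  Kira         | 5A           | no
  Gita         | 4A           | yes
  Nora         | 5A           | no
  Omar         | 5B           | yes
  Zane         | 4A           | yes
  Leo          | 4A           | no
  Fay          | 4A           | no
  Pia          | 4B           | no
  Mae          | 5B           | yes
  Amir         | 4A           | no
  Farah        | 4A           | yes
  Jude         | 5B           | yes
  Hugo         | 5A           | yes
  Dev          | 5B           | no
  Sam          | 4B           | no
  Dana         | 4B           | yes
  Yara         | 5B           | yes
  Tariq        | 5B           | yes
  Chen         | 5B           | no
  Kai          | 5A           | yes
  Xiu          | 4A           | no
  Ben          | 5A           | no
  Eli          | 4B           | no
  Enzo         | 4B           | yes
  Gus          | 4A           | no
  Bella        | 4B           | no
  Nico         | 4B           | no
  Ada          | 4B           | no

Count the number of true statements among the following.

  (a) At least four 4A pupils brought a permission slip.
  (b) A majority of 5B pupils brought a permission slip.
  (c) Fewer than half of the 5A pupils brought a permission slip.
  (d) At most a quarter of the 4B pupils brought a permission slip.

3

(a) 4A: |A| = 8, |A ∩ B| = 3; needs |A ∩ B| ≥ 4 — false.
(b) 5B: |A| = 8, |A ∩ B| = 5; needs |A ∩ B| > |A ∖ B| — true.
(c) 5A: |A| = 5, |A ∩ B| = 2; needs |A ∩ B| < |A ∖ B| — true.
(d) 4B: |A| = 8, |A ∩ B| = 2; needs |A ∩ B| / |A| ≤ 1/4 — true.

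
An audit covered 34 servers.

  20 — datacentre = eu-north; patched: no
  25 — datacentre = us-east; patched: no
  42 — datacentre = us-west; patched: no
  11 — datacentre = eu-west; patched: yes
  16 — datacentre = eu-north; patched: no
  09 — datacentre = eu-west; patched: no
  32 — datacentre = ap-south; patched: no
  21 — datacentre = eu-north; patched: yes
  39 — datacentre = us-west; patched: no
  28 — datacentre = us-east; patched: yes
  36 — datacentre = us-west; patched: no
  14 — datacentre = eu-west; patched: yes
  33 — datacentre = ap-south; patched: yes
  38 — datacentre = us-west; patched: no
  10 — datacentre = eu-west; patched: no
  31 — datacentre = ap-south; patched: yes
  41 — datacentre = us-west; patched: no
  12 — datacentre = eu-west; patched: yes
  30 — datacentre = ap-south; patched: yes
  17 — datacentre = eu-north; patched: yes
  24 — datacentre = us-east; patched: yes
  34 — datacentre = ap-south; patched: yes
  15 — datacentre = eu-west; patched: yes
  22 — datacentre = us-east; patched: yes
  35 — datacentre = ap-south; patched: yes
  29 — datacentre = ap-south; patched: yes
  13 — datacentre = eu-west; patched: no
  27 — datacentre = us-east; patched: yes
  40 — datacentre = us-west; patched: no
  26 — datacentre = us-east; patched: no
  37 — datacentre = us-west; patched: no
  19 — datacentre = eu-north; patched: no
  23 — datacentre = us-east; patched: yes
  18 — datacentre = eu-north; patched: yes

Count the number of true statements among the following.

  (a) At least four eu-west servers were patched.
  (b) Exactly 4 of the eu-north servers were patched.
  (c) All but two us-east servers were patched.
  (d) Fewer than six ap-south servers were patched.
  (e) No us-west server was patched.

(a) eu-west: |A| = 7, |A ∩ B| = 4; needs |A ∩ B| ≥ 4 — true.
(b) eu-north: |A| = 6, |A ∩ B| = 3; needs |A ∩ B| = 4 — false.
(c) us-east: |A| = 7, |A ∩ B| = 5; needs |A ∖ B| = 2 — true.
(d) ap-south: |A| = 7, |A ∩ B| = 6; needs |A ∩ B| < 6 — false.
(e) us-west: |A| = 7, |A ∩ B| = 0; needs A ∩ B = ∅ (|A ∩ B| = 0) — true.

3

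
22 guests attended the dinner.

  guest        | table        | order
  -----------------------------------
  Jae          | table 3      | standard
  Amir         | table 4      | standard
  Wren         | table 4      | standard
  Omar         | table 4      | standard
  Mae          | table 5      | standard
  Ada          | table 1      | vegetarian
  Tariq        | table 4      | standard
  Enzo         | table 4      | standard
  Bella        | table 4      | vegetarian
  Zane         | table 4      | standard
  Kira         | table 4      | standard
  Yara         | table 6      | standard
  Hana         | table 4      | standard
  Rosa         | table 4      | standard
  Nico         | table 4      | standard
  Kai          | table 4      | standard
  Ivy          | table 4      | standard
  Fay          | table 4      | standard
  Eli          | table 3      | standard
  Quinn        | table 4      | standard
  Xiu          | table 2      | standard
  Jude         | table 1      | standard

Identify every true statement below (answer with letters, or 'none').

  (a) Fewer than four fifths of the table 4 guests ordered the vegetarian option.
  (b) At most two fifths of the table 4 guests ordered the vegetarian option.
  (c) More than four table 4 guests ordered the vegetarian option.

|A| = 15, |A ∩ B| = 1, |A ∖ B| = 14.
(a) |A ∩ B| / |A| < 4/5: holds.
(b) |A ∩ B| / |A| ≤ 2/5: holds.
(c) |A ∩ B| > 4: fails.

(a), (b)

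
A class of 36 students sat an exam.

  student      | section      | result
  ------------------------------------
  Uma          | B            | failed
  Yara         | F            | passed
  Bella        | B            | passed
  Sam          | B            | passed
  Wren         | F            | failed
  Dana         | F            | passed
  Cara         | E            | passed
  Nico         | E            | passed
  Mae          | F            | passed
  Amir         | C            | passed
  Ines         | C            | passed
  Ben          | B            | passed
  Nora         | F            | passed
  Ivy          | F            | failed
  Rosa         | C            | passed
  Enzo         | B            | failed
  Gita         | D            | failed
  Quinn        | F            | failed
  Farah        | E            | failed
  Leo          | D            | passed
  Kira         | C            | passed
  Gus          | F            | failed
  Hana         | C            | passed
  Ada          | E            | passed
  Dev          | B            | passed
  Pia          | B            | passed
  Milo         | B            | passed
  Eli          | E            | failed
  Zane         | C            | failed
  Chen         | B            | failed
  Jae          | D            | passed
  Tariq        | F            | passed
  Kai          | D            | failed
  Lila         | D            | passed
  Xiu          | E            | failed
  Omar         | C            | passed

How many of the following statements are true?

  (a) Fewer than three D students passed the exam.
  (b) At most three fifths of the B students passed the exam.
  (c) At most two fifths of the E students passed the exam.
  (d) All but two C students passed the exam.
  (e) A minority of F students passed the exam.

(a) D: |A| = 5, |A ∩ B| = 3; needs |A ∩ B| < 3 — false.
(b) B: |A| = 9, |A ∩ B| = 6; needs |A ∩ B| / |A| ≤ 3/5 — false.
(c) E: |A| = 6, |A ∩ B| = 3; needs |A ∩ B| / |A| ≤ 2/5 — false.
(d) C: |A| = 7, |A ∩ B| = 6; needs |A ∖ B| = 2 — false.
(e) F: |A| = 9, |A ∩ B| = 5; needs |A ∩ B| < |A ∖ B| — false.

0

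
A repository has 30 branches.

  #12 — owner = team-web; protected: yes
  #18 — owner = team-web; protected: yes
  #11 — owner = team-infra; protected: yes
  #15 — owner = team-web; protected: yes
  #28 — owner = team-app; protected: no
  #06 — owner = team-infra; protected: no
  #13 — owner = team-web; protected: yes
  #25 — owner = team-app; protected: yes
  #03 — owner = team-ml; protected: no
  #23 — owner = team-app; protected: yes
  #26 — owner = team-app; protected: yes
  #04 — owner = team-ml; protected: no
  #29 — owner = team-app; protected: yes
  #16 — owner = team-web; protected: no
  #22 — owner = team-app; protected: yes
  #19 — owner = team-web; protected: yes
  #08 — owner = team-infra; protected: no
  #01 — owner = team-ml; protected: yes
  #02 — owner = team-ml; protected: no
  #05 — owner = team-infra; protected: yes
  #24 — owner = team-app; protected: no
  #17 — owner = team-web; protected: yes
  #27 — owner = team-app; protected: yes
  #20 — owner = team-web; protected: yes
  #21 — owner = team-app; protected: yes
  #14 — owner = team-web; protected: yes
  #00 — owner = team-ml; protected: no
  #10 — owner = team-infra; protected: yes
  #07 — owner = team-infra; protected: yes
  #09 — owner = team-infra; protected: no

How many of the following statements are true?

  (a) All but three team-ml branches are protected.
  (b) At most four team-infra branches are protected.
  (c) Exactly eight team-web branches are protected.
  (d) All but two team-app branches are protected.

3

(a) team-ml: |A| = 5, |A ∩ B| = 1; needs |A ∖ B| = 3 — false.
(b) team-infra: |A| = 7, |A ∩ B| = 4; needs |A ∩ B| ≤ 4 — true.
(c) team-web: |A| = 9, |A ∩ B| = 8; needs |A ∩ B| = 8 — true.
(d) team-app: |A| = 9, |A ∩ B| = 7; needs |A ∖ B| = 2 — true.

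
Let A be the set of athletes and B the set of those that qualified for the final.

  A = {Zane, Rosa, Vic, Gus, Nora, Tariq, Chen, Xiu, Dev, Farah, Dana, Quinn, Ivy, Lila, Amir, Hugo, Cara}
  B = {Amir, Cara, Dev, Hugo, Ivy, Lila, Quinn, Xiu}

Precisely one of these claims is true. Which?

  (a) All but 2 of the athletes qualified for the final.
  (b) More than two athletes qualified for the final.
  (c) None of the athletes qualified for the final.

|A| = 17, |A ∩ B| = 8, |A ∖ B| = 9.
(a) requires |A ∖ B| = 2: false.
(b) requires |A ∩ B| > 2: true.
(c) requires A ∩ B = ∅ (|A ∩ B| = 0): false.

(b)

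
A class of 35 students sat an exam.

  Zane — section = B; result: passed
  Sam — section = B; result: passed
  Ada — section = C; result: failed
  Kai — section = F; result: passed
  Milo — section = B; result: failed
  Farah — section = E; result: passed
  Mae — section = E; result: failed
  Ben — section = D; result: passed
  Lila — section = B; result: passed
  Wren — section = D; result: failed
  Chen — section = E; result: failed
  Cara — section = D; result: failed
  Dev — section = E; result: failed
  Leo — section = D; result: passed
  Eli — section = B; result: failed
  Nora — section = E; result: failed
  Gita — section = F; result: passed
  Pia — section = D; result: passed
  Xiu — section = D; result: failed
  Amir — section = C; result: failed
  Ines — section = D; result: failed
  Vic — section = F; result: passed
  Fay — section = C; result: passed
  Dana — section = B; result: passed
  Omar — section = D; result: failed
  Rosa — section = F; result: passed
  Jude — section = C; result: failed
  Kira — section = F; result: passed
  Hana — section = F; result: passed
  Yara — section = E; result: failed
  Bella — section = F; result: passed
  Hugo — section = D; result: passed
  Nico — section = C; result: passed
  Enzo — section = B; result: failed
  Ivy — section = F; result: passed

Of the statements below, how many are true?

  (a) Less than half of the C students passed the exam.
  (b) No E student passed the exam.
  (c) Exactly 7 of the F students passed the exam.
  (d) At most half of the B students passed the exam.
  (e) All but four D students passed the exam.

1

(a) C: |A| = 5, |A ∩ B| = 2; needs |A ∩ B| < |A ∖ B| — true.
(b) E: |A| = 6, |A ∩ B| = 1; needs A ∩ B = ∅ (|A ∩ B| = 0) — false.
(c) F: |A| = 8, |A ∩ B| = 8; needs |A ∩ B| = 7 — false.
(d) B: |A| = 7, |A ∩ B| = 4; needs |A ∩ B| ≤ |A ∖ B| — false.
(e) D: |A| = 9, |A ∩ B| = 4; needs |A ∖ B| = 4 — false.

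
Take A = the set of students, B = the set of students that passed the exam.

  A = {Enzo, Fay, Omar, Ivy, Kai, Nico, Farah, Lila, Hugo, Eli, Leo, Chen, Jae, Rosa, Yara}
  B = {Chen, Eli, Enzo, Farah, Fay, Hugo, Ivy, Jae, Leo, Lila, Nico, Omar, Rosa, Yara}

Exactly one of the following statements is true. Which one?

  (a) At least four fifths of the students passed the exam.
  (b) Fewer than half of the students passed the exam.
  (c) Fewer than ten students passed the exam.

|A| = 15, |A ∩ B| = 14, |A ∖ B| = 1.
(a) requires |A ∩ B| / |A| ≥ 4/5: true.
(b) requires |A ∩ B| < |A ∖ B|: false.
(c) requires |A ∩ B| < 10: false.

(a)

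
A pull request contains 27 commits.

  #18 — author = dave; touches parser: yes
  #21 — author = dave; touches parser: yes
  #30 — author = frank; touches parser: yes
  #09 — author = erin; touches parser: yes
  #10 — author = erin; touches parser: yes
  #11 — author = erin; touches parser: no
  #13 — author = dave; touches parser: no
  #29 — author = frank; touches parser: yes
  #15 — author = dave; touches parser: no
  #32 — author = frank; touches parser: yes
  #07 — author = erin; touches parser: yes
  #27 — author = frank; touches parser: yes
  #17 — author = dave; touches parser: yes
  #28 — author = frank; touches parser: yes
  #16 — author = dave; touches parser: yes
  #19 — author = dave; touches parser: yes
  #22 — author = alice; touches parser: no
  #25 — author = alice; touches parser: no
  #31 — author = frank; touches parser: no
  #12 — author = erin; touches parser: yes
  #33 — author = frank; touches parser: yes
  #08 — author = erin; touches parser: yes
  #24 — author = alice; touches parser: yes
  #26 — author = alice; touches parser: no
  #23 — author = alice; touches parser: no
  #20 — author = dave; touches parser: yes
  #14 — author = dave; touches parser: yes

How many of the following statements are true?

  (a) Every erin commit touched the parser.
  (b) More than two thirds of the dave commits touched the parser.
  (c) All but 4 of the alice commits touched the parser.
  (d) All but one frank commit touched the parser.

3

(a) erin: |A| = 6, |A ∩ B| = 5; needs A ⊆ B, i.e. every element of A is in B (|A ∖ B| = 0) — false.
(b) dave: |A| = 9, |A ∩ B| = 7; needs |A ∩ B| / |A| > 2/3 — true.
(c) alice: |A| = 5, |A ∩ B| = 1; needs |A ∖ B| = 4 — true.
(d) frank: |A| = 7, |A ∩ B| = 6; needs |A ∖ B| = 1 — true.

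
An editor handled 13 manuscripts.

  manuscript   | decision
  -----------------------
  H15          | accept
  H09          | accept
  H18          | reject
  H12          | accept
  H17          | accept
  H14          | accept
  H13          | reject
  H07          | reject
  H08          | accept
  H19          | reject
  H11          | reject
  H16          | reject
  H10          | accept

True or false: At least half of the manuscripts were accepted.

True

Truth condition: |A ∩ B| ≥ |A ∖ B|.
A (the restrictor) = {H15, H09, H18, H12, H17, H14, H13, H07, H08, H19, H11, H16, H10}, |A| = 13.
A ∩ B = {H15, H09, H12, H17, H14, H08, H10}, so |A ∩ B| = 7.
A ∖ B = {H18, H13, H07, H19, H11, H16}, so |A ∖ B| = 6.
7 > 6, so the statement is true.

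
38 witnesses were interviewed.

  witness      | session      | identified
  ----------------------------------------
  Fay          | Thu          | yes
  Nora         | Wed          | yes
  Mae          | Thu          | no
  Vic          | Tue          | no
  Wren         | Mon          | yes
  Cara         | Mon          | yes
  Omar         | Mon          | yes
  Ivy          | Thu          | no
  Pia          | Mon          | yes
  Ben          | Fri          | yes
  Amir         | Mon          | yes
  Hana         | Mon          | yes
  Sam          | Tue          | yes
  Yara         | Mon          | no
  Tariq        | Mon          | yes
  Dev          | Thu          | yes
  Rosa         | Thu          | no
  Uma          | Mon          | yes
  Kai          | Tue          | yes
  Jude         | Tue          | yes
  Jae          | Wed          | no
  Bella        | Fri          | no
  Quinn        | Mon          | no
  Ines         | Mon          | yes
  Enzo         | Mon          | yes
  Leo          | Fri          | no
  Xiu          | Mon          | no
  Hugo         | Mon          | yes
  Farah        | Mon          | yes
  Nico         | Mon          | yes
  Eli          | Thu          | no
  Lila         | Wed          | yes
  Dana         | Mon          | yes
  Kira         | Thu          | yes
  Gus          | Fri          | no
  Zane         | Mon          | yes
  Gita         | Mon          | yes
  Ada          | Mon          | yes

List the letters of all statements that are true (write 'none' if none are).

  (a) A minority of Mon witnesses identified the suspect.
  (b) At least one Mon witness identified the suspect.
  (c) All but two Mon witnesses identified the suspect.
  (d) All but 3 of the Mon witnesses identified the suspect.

(b), (d)

|A| = 20, |A ∩ B| = 17, |A ∖ B| = 3.
(a) |A ∩ B| < |A ∖ B|: fails.
(b) A ∩ B ≠ ∅ (|A ∩ B| ≥ 1): holds.
(c) |A ∖ B| = 2: fails.
(d) |A ∖ B| = 3: holds.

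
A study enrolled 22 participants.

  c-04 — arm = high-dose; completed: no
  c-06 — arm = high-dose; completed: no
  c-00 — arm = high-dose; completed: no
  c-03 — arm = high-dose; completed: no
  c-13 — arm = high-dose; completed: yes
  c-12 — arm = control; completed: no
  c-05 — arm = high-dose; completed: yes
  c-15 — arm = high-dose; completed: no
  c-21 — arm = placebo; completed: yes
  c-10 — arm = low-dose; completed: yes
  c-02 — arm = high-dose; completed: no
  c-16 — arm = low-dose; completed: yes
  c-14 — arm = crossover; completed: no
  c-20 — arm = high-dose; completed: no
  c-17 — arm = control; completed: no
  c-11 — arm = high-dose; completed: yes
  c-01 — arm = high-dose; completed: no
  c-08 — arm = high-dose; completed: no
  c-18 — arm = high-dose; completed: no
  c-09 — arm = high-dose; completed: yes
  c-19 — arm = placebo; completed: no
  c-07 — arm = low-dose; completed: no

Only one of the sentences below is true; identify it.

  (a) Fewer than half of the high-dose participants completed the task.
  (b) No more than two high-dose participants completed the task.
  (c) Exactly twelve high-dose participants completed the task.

|A| = 14, |A ∩ B| = 4, |A ∖ B| = 10.
(a) requires |A ∩ B| < |A ∖ B|: true.
(b) requires |A ∩ B| ≤ 2: false.
(c) requires |A ∩ B| = 12: false.

(a)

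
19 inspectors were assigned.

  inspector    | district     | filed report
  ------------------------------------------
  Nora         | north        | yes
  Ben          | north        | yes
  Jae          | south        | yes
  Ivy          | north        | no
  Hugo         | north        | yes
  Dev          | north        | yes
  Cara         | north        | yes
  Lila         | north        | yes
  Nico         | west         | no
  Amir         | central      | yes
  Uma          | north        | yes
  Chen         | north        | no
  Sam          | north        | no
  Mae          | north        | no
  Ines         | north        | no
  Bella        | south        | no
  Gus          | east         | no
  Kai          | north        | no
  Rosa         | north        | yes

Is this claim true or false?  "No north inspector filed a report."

False

'No north inspector filed a report' holds iff A ∩ B = ∅ (|A ∩ B| = 0).
A (the restrictor) = {Nora, Ben, Ivy, Hugo, Dev, Cara, Lila, Uma, Chen, Sam, Mae, Ines, Kai, Rosa}, |A| = 14.
A ∩ B = {Nora, Ben, Hugo, Dev, Cara, Lila, Uma, Rosa}, so |A ∩ B| = 8.
So the statement is false.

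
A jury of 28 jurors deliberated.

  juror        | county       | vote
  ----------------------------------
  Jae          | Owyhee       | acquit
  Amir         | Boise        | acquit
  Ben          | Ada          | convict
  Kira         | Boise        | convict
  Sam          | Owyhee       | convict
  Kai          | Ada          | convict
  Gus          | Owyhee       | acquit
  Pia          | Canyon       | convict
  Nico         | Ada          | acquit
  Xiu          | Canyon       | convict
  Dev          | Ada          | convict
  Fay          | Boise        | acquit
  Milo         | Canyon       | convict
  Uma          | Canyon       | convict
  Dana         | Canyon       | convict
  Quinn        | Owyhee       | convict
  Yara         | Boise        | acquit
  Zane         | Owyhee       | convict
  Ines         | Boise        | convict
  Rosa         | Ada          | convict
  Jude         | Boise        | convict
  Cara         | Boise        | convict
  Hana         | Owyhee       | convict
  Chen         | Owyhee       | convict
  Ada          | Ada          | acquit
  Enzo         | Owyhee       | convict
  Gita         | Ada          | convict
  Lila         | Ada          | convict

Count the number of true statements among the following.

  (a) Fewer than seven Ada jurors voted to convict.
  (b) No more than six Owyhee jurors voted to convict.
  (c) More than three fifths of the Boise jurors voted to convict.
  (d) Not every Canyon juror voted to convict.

2

(a) Ada: |A| = 8, |A ∩ B| = 6; needs |A ∩ B| < 7 — true.
(b) Owyhee: |A| = 8, |A ∩ B| = 6; needs |A ∩ B| ≤ 6 — true.
(c) Boise: |A| = 7, |A ∩ B| = 4; needs |A ∩ B| / |A| > 3/5 — false.
(d) Canyon: |A| = 5, |A ∩ B| = 5; needs A ⊄ B (|A ∖ B| ≥ 1) — false.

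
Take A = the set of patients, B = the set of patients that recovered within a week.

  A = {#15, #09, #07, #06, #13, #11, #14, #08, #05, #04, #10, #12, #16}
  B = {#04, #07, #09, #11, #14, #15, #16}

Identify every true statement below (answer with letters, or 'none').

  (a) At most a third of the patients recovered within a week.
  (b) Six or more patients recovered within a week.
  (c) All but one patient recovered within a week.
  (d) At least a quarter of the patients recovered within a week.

|A| = 13, |A ∩ B| = 7, |A ∖ B| = 6.
(a) |A ∩ B| / |A| ≤ 1/3: fails.
(b) |A ∩ B| ≥ 6: holds.
(c) |A ∖ B| = 1: fails.
(d) |A ∩ B| / |A| ≥ 1/4: holds.

(b), (d)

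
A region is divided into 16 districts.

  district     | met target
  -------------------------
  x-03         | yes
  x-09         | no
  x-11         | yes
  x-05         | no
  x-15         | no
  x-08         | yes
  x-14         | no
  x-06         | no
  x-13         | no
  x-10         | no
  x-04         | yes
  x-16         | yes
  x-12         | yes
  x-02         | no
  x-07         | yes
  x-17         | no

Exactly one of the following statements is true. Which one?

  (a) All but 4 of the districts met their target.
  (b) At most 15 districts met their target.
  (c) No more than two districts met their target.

(b)

|A| = 16, |A ∩ B| = 7, |A ∖ B| = 9.
(a) requires |A ∖ B| = 4: false.
(b) requires |A ∩ B| ≤ 15: true.
(c) requires |A ∩ B| ≤ 2: false.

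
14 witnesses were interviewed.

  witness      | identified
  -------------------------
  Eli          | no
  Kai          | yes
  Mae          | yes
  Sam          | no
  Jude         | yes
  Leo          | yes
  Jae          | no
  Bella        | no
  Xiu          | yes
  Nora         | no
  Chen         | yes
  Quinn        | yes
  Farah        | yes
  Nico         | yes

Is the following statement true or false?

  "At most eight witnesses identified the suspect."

False

The determiner here denotes the relation: |A ∩ B| ≤ 8.
A (the restrictor) = {Eli, Kai, Mae, Sam, Jude, Leo, Jae, Bella, Xiu, Nora, Chen, Quinn, Farah, Nico}, |A| = 14.
A ∩ B = {Kai, Mae, Jude, Leo, Xiu, Chen, Quinn, Farah, Nico}, so |A ∩ B| = 9.
|A ∩ B| = 9, so the statement is false.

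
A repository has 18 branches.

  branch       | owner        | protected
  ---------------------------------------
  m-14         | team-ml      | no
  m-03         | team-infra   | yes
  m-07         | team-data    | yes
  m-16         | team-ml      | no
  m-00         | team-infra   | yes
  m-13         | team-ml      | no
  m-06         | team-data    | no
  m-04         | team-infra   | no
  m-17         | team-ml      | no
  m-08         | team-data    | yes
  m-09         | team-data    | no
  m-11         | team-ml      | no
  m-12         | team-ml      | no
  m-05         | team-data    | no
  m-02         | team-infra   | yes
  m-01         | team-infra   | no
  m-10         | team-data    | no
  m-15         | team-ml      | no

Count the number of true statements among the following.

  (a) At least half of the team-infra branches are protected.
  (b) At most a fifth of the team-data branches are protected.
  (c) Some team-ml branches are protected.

1

(a) team-infra: |A| = 5, |A ∩ B| = 3; needs |A ∩ B| ≥ |A ∖ B| — true.
(b) team-data: |A| = 6, |A ∩ B| = 2; needs |A ∩ B| / |A| ≤ 1/5 — false.
(c) team-ml: |A| = 7, |A ∩ B| = 0; needs A ∩ B ≠ ∅ (|A ∩ B| ≥ 1) — false.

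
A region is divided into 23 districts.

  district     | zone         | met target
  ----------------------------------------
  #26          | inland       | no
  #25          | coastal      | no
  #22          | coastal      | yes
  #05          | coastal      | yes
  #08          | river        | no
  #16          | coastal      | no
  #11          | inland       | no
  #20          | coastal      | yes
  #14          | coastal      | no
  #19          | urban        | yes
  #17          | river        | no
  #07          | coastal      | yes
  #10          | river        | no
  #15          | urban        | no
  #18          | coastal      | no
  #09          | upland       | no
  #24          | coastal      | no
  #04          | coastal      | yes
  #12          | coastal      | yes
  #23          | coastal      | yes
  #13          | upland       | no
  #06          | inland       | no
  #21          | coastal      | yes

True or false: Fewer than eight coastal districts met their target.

False

'Fewer than eight coastal districts met their target' holds iff |A ∩ B| < 8.
A (the restrictor) = {#25, #22, #05, #16, #20, #14, #07, #18, #24, #04, #12, #23, #21}, |A| = 13.
A ∩ B = {#22, #05, #20, #07, #04, #12, #23, #21}, so |A ∩ B| = 8.
|A ∩ B| = 8, so the statement is false.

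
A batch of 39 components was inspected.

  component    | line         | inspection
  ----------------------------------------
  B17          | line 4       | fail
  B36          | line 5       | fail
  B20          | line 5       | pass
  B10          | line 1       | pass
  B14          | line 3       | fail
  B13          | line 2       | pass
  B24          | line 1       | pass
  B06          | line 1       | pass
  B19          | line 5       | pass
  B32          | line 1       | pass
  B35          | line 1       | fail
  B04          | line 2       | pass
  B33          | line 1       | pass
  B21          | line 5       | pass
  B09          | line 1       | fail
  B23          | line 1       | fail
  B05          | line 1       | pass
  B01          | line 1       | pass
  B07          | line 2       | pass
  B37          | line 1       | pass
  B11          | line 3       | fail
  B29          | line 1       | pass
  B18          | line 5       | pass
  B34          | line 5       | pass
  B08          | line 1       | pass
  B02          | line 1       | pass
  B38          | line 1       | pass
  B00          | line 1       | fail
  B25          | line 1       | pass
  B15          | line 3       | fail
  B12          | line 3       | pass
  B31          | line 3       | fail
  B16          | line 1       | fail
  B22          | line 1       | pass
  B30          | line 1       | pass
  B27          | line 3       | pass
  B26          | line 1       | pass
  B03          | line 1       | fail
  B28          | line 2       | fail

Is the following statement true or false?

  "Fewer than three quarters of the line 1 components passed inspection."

True

'Fewer than three quarters of the line 1 components passed inspection' holds iff |A ∩ B| / |A| < 3/4.
|A| = 22, |A ∩ B| = 16, |A ∖ B| = 6.
|A ∩ B|/|A| = 16/22, so the statement is true.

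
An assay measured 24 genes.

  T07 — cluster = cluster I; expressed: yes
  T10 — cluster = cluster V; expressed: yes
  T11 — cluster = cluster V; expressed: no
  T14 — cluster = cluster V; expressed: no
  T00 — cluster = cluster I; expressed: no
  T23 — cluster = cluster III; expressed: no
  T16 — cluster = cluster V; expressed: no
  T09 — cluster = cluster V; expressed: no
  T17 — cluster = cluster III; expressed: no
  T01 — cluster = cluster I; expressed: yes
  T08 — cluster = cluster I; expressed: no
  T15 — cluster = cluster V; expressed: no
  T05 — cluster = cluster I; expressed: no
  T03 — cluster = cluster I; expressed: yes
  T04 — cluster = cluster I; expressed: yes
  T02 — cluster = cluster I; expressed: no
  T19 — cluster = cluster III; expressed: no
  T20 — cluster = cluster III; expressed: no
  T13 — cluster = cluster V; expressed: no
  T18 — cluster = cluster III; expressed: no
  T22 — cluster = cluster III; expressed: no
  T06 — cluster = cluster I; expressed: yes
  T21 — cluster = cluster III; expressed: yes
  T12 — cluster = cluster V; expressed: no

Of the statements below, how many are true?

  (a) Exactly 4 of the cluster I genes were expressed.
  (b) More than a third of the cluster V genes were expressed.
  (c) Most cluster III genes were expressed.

(a) cluster I: |A| = 9, |A ∩ B| = 5; needs |A ∩ B| = 4 — false.
(b) cluster V: |A| = 8, |A ∩ B| = 1; needs |A ∩ B| / |A| > 1/3 — false.
(c) cluster III: |A| = 7, |A ∩ B| = 1; needs |A ∩ B| > |A ∖ B| — false.

0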